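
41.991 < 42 True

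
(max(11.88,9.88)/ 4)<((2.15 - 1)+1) False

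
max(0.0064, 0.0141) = 0.0141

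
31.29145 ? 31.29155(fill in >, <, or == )<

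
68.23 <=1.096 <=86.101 False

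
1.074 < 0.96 False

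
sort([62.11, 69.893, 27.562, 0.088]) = [0.088, 27.562, 62.11, 69.893]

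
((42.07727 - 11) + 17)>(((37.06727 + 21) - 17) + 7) True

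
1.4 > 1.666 False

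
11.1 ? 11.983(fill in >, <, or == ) <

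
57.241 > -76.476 True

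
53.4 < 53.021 False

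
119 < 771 True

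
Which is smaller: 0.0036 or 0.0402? 0.0036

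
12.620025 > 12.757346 False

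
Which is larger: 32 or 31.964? 32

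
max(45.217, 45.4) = 45.4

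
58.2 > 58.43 False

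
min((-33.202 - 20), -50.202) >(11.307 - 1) False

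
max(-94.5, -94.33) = -94.33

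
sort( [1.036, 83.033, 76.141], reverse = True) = [83.033, 76.141, 1.036]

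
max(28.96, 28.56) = 28.96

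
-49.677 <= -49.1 True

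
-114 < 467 True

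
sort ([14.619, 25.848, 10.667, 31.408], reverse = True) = [31.408, 25.848, 14.619, 10.667]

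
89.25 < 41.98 False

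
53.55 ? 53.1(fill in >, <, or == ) >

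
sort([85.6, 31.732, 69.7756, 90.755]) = [31.732, 69.7756, 85.6, 90.755]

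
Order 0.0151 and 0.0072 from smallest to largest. 0.0072, 0.0151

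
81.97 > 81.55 True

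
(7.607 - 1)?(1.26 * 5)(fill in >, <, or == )>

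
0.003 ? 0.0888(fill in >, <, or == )<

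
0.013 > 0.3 False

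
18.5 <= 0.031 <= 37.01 False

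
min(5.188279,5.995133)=5.188279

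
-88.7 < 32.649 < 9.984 False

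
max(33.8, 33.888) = 33.888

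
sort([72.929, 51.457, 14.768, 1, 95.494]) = [1, 14.768, 51.457, 72.929, 95.494]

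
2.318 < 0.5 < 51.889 False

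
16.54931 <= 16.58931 True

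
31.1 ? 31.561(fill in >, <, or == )<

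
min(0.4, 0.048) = 0.048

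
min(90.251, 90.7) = 90.251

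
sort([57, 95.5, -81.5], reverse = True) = [95.5, 57, -81.5]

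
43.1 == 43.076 False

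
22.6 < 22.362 False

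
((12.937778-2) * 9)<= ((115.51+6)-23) True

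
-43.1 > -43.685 True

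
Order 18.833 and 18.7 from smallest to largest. 18.7, 18.833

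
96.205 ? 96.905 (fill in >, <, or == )<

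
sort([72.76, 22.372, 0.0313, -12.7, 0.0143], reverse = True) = [72.76, 22.372, 0.0313, 0.0143, -12.7]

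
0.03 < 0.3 True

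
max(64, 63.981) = 64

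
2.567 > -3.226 True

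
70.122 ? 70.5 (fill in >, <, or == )<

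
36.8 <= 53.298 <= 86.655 True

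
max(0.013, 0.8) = 0.8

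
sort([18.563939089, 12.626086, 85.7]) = [12.626086, 18.563939089, 85.7]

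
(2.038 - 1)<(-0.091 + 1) False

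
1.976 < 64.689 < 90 True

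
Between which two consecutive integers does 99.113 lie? 99 and 100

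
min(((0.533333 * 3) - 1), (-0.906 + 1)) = 0.094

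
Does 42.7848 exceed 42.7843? Yes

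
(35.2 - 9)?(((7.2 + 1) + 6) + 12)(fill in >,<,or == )==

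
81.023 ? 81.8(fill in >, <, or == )<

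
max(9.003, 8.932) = 9.003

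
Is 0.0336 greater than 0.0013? Yes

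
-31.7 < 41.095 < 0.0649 False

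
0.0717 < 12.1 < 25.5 True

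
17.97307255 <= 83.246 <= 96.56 True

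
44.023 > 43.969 True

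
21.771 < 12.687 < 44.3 False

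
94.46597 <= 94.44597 False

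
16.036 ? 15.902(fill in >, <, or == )>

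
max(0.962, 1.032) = 1.032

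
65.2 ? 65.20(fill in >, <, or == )==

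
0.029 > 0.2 False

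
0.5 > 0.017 True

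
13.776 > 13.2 True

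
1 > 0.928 True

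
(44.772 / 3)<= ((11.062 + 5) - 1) True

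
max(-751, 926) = 926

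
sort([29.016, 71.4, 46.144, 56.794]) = [29.016, 46.144, 56.794, 71.4]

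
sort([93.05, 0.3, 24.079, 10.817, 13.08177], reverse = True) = [93.05, 24.079, 13.08177, 10.817, 0.3]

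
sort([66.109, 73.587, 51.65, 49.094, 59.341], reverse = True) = [73.587, 66.109, 59.341, 51.65, 49.094]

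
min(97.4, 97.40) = 97.4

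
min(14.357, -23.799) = -23.799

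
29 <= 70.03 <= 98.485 True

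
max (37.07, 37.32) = 37.32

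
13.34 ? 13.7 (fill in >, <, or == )<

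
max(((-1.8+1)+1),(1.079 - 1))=0.2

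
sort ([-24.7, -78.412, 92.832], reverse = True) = [92.832, -24.7, -78.412]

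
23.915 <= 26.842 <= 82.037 True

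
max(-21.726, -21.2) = -21.2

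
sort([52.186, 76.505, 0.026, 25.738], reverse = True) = [76.505, 52.186, 25.738, 0.026]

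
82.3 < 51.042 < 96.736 False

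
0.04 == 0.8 False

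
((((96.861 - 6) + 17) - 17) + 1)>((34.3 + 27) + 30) True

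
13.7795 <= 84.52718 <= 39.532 False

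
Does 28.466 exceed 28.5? No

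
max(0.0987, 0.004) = 0.0987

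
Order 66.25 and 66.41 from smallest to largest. 66.25,66.41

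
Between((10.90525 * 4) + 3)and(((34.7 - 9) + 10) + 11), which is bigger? (((34.7 - 9) + 10) + 11)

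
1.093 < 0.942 False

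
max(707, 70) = 707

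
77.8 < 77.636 False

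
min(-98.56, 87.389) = -98.56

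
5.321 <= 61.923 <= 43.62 False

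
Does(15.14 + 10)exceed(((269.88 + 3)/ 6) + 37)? No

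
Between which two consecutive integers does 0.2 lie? 0 and 1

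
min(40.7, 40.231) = 40.231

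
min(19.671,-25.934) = -25.934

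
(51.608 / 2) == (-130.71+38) False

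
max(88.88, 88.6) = 88.88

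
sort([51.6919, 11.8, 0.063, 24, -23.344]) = [-23.344, 0.063, 11.8, 24, 51.6919]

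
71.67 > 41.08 True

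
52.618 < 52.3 False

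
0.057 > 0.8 False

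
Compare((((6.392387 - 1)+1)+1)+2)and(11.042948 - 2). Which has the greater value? ((((6.392387 - 1)+1)+1)+2)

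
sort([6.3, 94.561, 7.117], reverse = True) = [94.561, 7.117, 6.3]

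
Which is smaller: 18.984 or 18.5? 18.5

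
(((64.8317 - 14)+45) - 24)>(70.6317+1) True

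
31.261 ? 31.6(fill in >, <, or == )<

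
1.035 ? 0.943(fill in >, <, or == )>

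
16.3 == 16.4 False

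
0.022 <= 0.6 True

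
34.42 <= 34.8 True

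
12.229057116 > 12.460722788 False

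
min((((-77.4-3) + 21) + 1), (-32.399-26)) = -58.4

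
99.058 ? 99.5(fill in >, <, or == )<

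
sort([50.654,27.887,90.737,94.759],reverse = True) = [94.759,90.737,50.654,27.887]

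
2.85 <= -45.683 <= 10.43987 False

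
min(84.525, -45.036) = -45.036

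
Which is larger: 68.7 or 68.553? 68.7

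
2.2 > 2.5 False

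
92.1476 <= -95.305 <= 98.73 False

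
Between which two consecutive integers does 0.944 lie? 0 and 1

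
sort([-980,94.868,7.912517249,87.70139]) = [-980,7.912517249,87.70139,94.868]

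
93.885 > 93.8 True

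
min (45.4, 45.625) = 45.4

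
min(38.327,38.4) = 38.327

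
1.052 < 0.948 False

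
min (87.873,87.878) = 87.873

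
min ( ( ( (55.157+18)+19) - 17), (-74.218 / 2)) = -37.109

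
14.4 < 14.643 True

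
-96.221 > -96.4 True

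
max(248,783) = 783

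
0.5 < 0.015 False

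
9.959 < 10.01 True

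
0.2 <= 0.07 False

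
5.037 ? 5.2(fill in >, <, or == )<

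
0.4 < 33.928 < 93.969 True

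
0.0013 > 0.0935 False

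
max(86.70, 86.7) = 86.7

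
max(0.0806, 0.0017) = 0.0806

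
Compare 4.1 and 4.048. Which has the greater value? 4.1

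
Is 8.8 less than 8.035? No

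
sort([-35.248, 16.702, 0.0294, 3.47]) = [-35.248, 0.0294, 3.47, 16.702]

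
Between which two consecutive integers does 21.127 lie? 21 and 22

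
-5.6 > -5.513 False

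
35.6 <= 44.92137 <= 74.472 True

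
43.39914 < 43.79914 True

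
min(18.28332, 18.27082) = 18.27082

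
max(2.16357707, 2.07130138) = 2.16357707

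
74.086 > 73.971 True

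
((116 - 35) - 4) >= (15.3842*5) True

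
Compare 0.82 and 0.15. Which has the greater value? 0.82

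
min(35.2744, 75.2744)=35.2744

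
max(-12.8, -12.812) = -12.8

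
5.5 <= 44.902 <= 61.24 True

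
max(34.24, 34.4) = 34.4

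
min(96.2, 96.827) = 96.2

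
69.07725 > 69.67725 False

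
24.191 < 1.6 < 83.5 False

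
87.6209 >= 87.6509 False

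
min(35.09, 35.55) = 35.09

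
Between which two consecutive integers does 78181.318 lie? 78181 and 78182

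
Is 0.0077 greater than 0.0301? No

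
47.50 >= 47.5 True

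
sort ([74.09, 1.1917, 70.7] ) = [1.1917, 70.7, 74.09]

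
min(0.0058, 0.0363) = 0.0058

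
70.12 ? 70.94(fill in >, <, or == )<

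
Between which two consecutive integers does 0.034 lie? 0 and 1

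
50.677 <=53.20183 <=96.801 True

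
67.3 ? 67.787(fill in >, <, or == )<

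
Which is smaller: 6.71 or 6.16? 6.16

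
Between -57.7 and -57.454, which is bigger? -57.454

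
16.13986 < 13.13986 False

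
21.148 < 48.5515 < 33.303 False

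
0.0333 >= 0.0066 True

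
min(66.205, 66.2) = 66.2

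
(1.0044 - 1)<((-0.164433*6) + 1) True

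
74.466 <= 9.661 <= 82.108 False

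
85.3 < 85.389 True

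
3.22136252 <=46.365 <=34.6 False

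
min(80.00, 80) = 80.00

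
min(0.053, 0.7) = 0.053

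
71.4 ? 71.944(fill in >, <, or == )<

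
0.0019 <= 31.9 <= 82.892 True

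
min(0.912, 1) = 0.912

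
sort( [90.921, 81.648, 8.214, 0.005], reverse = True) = [90.921, 81.648, 8.214, 0.005]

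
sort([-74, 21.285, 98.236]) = [-74, 21.285, 98.236]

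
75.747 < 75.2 False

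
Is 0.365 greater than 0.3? Yes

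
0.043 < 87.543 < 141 True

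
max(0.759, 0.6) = 0.759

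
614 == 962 False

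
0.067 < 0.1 True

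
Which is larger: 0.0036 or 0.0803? 0.0803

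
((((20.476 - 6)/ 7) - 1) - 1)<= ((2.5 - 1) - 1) True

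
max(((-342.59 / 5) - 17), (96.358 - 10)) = 86.358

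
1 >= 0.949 True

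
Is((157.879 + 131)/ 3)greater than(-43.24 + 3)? Yes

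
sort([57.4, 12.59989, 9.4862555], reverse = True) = [57.4, 12.59989, 9.4862555]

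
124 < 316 True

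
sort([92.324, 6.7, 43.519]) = [6.7, 43.519, 92.324]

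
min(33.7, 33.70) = 33.7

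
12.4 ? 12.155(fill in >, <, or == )>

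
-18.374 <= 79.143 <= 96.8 True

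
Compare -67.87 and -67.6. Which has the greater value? -67.6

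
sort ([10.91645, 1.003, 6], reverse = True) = [10.91645, 6, 1.003]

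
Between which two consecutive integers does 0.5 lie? 0 and 1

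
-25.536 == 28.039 False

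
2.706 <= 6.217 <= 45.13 True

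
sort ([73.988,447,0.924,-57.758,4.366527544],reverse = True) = [447,73.988,4.366527544,0.924,-57.758]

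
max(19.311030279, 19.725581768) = 19.725581768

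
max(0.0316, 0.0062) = 0.0316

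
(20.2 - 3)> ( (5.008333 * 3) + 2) True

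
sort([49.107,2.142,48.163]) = [2.142,48.163,49.107]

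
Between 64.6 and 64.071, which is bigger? 64.6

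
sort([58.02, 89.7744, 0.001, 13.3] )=[0.001, 13.3, 58.02, 89.7744]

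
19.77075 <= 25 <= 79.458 True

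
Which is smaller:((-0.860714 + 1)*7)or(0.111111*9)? ((-0.860714 + 1)*7)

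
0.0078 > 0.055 False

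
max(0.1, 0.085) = 0.1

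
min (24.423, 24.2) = 24.2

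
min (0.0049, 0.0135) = 0.0049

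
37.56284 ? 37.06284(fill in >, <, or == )>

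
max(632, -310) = 632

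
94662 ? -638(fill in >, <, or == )>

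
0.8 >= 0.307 True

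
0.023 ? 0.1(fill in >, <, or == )<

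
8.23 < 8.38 True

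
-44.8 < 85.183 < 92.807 True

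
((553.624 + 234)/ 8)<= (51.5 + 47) True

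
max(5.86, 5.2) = 5.86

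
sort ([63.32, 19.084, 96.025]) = [19.084, 63.32, 96.025]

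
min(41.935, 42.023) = 41.935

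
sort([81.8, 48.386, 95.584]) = [48.386, 81.8, 95.584]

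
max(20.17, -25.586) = 20.17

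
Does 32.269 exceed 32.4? No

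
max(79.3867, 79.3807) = 79.3867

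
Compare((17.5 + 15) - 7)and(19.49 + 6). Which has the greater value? ((17.5 + 15) - 7)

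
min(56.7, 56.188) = 56.188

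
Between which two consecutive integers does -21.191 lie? -22 and -21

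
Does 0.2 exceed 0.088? Yes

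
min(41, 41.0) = 41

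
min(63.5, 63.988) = 63.5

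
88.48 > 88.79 False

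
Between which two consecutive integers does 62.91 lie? 62 and 63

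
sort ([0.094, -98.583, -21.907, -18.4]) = [-98.583, -21.907, -18.4, 0.094]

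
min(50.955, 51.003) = 50.955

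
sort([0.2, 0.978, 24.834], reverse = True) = [24.834, 0.978, 0.2]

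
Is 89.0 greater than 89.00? No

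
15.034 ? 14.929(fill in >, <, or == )>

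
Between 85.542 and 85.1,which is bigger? 85.542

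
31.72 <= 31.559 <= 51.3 False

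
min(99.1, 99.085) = 99.085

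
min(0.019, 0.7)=0.019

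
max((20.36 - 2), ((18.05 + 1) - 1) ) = 18.36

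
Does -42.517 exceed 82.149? No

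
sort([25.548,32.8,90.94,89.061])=[25.548,32.8,89.061,90.94]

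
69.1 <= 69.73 True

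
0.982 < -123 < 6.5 False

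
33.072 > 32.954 True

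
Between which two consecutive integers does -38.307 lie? -39 and -38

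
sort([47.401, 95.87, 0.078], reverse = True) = [95.87, 47.401, 0.078]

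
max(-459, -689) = -459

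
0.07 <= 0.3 True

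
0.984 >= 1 False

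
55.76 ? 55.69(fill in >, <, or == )>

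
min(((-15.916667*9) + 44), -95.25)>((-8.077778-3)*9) True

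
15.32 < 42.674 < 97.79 True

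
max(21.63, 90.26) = 90.26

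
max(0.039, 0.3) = 0.3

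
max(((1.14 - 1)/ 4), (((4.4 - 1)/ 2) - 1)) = 0.7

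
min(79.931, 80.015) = 79.931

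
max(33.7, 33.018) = 33.7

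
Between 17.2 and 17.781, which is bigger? 17.781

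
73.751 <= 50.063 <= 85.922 False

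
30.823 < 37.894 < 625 True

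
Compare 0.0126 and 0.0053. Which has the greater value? 0.0126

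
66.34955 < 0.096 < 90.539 False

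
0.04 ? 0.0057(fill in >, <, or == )>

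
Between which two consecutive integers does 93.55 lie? 93 and 94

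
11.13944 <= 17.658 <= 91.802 True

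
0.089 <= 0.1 True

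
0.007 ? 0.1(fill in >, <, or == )<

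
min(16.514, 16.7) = 16.514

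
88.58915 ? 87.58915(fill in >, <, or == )>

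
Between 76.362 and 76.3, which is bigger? 76.362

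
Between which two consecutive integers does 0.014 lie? 0 and 1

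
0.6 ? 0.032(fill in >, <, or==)>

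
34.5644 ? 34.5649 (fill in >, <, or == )<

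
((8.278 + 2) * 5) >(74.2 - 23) True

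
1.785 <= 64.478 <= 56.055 False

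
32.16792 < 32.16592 False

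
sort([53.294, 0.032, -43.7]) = [-43.7, 0.032, 53.294]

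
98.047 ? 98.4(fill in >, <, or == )<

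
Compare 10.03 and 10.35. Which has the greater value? 10.35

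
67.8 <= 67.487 False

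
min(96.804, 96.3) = 96.3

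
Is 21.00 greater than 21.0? No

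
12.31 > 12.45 False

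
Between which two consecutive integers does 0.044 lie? 0 and 1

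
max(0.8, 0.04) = 0.8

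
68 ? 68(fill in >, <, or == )==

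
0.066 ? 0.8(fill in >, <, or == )<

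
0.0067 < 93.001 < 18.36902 False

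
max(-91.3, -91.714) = -91.3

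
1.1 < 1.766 True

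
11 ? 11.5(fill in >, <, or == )<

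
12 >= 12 True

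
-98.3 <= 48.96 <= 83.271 True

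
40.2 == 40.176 False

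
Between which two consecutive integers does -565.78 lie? -566 and -565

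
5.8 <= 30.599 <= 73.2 True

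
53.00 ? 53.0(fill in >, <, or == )==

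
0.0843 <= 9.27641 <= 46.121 True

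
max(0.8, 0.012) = 0.8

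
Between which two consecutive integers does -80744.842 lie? -80745 and -80744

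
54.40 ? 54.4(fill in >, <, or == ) ==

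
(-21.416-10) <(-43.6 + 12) False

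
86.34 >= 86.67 False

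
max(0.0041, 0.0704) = 0.0704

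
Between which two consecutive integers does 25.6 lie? 25 and 26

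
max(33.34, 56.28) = 56.28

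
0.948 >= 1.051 False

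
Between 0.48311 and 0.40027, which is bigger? 0.48311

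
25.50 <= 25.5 True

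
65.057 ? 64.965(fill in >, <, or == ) >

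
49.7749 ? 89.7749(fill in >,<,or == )<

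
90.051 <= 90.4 True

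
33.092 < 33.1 True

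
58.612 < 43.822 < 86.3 False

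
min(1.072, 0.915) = 0.915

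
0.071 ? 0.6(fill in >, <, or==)<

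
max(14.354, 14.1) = 14.354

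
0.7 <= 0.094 False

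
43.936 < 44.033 True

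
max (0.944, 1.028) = 1.028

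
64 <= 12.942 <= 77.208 False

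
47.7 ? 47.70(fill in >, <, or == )==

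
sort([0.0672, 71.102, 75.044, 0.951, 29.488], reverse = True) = [75.044, 71.102, 29.488, 0.951, 0.0672]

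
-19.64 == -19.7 False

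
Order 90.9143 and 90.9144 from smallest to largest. 90.9143, 90.9144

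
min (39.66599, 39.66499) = 39.66499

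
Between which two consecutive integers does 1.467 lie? 1 and 2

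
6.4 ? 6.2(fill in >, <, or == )>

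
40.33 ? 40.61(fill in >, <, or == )<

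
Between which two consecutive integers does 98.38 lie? 98 and 99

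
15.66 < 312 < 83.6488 False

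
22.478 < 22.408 False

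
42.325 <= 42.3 False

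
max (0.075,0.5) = 0.5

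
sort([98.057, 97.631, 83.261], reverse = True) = [98.057, 97.631, 83.261]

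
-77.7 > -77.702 True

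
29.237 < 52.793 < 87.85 True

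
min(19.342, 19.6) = 19.342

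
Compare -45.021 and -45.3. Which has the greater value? -45.021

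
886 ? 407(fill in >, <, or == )>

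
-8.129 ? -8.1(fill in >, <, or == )<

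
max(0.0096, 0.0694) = 0.0694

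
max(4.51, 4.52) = 4.52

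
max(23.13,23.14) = 23.14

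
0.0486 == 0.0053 False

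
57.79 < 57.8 True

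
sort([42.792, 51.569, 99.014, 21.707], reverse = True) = [99.014, 51.569, 42.792, 21.707]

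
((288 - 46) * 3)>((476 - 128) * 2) True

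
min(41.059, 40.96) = 40.96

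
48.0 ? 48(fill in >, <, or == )==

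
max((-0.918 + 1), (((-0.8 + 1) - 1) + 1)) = 0.2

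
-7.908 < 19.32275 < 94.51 True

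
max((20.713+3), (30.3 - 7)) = 23.713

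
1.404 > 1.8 False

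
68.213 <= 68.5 True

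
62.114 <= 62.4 True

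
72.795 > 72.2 True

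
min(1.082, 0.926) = 0.926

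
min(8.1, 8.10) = 8.1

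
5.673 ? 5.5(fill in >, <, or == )>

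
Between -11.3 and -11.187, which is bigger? -11.187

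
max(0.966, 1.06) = 1.06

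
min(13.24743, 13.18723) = 13.18723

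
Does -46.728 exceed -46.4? No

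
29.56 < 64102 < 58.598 False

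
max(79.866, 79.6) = 79.866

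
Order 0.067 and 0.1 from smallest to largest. 0.067, 0.1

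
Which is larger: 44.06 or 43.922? 44.06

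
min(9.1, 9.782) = 9.1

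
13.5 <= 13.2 False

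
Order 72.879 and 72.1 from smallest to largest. 72.1, 72.879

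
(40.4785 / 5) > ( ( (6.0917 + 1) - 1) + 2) True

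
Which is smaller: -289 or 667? -289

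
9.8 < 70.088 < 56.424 False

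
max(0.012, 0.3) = 0.3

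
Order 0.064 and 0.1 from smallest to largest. 0.064,0.1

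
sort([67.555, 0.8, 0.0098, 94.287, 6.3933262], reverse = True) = [94.287, 67.555, 6.3933262, 0.8, 0.0098]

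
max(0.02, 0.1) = 0.1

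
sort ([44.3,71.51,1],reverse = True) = [71.51,44.3,1]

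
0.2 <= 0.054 False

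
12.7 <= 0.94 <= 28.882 False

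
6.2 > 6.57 False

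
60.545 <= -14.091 False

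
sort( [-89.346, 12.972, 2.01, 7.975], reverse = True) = [12.972, 7.975, 2.01, -89.346]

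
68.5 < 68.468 False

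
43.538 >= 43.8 False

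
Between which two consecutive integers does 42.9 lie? 42 and 43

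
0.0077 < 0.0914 True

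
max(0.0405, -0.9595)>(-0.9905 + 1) True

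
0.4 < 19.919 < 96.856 True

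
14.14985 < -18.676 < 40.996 False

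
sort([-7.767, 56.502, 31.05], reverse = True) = [56.502, 31.05, -7.767]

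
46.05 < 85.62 True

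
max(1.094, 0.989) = 1.094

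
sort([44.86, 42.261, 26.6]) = [26.6, 42.261, 44.86]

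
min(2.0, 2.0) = 2.0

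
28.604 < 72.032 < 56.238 False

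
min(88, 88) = 88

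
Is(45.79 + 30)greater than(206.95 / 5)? Yes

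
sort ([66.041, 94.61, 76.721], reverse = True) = [94.61, 76.721, 66.041]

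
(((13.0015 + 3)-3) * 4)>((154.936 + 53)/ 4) True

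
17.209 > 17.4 False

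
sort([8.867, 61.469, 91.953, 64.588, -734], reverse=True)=[91.953, 64.588, 61.469, 8.867, -734]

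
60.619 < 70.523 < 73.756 True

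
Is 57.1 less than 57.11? Yes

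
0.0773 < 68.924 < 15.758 False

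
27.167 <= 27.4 True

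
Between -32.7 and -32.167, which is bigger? -32.167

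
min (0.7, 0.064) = 0.064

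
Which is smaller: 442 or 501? 442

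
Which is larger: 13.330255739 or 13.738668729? 13.738668729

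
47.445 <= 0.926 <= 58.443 False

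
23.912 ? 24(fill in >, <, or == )<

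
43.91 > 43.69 True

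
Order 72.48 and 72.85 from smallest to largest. 72.48,72.85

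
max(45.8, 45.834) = 45.834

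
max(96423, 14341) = 96423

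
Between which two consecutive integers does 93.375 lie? 93 and 94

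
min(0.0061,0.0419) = 0.0061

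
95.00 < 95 False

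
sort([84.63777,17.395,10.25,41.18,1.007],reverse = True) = [84.63777,41.18,17.395,10.25,1.007]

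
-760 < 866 True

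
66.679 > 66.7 False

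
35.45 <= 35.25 False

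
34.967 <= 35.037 True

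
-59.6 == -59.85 False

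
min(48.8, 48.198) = 48.198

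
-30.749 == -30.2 False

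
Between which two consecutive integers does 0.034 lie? 0 and 1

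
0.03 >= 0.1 False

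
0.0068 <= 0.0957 True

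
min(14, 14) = 14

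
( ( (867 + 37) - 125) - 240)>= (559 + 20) False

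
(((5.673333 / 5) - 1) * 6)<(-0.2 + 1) False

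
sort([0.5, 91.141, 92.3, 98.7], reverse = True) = [98.7, 92.3, 91.141, 0.5]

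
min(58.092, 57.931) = 57.931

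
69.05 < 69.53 True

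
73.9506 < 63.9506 False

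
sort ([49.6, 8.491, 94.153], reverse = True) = [94.153, 49.6, 8.491]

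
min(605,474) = 474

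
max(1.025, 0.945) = 1.025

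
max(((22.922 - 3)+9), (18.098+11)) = 29.098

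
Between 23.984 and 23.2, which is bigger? 23.984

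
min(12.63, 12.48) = 12.48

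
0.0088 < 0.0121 True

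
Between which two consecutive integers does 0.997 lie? 0 and 1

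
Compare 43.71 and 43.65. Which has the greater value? 43.71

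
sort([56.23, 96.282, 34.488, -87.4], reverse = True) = [96.282, 56.23, 34.488, -87.4]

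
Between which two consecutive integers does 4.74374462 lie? 4 and 5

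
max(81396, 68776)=81396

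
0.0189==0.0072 False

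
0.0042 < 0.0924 True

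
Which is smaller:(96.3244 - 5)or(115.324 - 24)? (115.324 - 24)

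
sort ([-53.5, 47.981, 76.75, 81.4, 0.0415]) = [-53.5, 0.0415, 47.981, 76.75, 81.4]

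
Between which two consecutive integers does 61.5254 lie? 61 and 62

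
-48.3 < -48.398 False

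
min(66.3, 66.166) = 66.166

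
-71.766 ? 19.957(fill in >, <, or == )<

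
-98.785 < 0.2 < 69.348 True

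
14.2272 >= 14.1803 True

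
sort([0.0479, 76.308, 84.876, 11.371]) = [0.0479, 11.371, 76.308, 84.876]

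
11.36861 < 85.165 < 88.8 True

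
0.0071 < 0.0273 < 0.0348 True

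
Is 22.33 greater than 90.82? No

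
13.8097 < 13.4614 False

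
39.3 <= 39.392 True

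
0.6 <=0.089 False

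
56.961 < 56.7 False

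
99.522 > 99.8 False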